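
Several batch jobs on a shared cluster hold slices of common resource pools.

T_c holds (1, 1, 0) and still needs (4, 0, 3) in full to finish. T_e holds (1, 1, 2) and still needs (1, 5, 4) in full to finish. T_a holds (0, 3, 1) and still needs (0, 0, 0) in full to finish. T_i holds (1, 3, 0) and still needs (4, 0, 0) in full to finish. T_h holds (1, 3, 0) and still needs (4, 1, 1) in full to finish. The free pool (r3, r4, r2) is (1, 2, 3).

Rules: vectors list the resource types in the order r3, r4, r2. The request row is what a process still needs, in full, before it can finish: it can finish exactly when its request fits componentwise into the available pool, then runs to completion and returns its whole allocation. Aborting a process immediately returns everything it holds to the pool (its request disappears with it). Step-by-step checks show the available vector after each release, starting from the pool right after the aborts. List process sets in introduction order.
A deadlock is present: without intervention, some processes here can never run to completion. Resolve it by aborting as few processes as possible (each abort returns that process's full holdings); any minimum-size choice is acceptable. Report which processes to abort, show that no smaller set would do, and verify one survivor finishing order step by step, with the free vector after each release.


Minimum abort set: T_c and T_h.
Key observation: before aborting T_c and T_h, T_i was permanently blocked — no order could ever run it; afterwards it completes at step 3.
Why nothing smaller works — every single abort fails: T_c alone leaves T_i blocked (short on r3); T_e alone leaves T_c blocked (short on r3); T_a alone leaves T_c blocked (short on r3); T_i alone leaves T_c blocked (short on r3); T_h alone leaves T_c blocked (short on r3).
One survivor order: T_a, T_e, T_i. Walking it through (post-abort pool first):
  pool = (3, 6, 3)
  run T_a (needs (0, 0, 0), free (3, 6, 3)); after release of (0, 3, 1) the pool is (3, 9, 4)
  run T_e (needs (1, 5, 4), free (3, 9, 4)); after release of (1, 1, 2) the pool is (4, 10, 6)
  run T_i (needs (4, 0, 0), free (4, 10, 6)); after release of (1, 3, 0) the pool is (5, 13, 6)


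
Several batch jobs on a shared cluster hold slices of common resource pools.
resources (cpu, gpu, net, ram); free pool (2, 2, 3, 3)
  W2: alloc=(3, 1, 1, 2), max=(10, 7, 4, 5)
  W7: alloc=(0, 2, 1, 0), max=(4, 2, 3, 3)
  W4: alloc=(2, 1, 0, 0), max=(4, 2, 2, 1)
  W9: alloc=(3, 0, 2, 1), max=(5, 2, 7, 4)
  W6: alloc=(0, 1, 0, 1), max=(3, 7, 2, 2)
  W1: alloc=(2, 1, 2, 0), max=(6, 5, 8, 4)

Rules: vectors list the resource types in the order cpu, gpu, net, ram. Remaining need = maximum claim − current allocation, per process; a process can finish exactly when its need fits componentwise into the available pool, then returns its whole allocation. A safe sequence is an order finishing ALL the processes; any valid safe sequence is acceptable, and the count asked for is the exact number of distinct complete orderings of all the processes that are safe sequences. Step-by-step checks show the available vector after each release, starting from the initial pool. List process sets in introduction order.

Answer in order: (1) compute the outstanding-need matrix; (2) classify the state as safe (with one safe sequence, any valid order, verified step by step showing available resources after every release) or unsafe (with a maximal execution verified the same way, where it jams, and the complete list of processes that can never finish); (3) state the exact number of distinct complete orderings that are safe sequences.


(1) Remaining need (order cpu, gpu, net, ram):
  W2: (7, 6, 3, 3)
  W7: (4, 0, 2, 3)
  W4: (2, 1, 2, 1)
  W9: (2, 2, 5, 3)
  W6: (3, 6, 2, 1)
  W1: (4, 4, 6, 4)
(2) UNSAFE — no complete ordering exists.
Key observation: after W4, W7 the pool peaks at (4, 5, 4, 3), and each blocked process is short somewhere: W2 on cpu, gpu; W9 on net; W6 on gpu; W1 on net, ram.
A maximal execution: W4, W7 — then nothing else fits. Step-by-step check:
  pool = (2, 2, 3, 3)
  run W4 (needs (2, 1, 2, 1), free (2, 2, 3, 3)); after release of (2, 1, 0, 0) the pool is (4, 3, 3, 3)
  run W7 (needs (4, 0, 2, 3), free (4, 3, 3, 3)); after release of (0, 2, 1, 0) the pool is (4, 5, 4, 3)
  W2 cannot run: need (7, 6, 3, 3) vs free (4, 5, 4, 3) (insufficient cpu and gpu)
  W9 cannot run: need (2, 2, 5, 3) vs free (4, 5, 4, 3) (insufficient net)
  W6 cannot run: need (3, 6, 2, 1) vs free (4, 5, 4, 3) (insufficient gpu)
  W1 cannot run: need (4, 4, 6, 4) vs free (4, 5, 4, 3) (insufficient net and ram)
Processes that can never finish: W2, W9, W6 and W1.
(3) Precisely 0 of the possible complete orderings are safe sequences.


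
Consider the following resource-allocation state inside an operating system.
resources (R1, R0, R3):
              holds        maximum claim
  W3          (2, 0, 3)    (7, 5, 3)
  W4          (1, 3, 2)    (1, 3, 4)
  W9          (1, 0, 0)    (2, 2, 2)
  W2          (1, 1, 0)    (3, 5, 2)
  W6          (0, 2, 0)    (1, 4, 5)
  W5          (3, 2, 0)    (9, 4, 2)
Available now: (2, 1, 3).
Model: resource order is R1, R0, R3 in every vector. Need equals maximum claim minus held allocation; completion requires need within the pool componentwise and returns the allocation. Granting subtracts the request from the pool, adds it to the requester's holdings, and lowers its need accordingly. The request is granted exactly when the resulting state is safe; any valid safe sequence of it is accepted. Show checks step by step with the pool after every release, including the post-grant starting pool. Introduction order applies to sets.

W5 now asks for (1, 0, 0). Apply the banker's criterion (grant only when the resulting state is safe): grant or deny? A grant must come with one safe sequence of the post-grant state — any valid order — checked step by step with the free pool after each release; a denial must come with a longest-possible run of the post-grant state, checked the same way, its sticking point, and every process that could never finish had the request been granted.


DENY — the pretend-granted state is unsafe.
Key observation: after W4, W9, W2, W6 complete, (4, 7, 5) is the best the pool ever gets, yet each leftover process wants more R1.
Pretend the grant happened; the run W4, W9, W2, W6 goes as far as possible. Check, step by step:
  pool = (1, 1, 3)
  W4: need (0, 0, 2) fits (1, 1, 3); releases (1, 3, 2), pool now (2, 4, 5)
  W9: need (1, 2, 2) fits (2, 4, 5); releases (1, 0, 0), pool now (3, 4, 5)
  W2: need (2, 4, 2) fits (3, 4, 5); releases (1, 1, 0), pool now (4, 5, 5)
  W6: need (1, 2, 5) fits (4, 5, 5); releases (0, 2, 0), pool now (4, 7, 5)
  W3 still needs (5, 5, 0) but only (4, 7, 5) is free — short on R1
  W5 still needs (5, 2, 2) but only (4, 7, 5) is free — short on R1
Processes that could never finish after the grant: W3 and W5.


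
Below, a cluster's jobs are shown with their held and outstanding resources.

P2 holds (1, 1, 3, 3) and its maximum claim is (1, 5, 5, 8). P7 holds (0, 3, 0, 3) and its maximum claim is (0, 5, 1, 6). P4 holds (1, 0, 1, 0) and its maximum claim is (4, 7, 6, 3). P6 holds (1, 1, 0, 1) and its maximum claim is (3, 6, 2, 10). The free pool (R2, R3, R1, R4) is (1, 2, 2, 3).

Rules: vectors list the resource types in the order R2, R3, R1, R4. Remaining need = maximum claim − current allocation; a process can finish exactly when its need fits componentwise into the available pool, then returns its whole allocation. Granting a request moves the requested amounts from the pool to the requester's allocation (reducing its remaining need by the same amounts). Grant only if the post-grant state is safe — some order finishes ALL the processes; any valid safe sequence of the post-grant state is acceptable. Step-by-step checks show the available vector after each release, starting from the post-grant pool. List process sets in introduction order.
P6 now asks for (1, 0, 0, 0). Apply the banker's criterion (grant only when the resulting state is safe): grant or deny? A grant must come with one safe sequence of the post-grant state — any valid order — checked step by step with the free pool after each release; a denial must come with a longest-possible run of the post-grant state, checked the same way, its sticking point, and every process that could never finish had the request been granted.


GRANT: granting preserves safety; a valid post-grant sequence is P7, P2, P6, P4.
Key observation: the transfer keeps a workable pool ((0, 2, 2, 3)); P7 starts the safe sequence.
Verifying the post-grant state step by step:
  pool = (0, 2, 2, 3)
  P7: need (0, 2, 1, 3) fits (0, 2, 2, 3); releases (0, 3, 0, 3), pool now (0, 5, 2, 6)
  P2: need (0, 4, 2, 5) fits (0, 5, 2, 6); releases (1, 1, 3, 3), pool now (1, 6, 5, 9)
  P6: need (1, 5, 2, 9) fits (1, 6, 5, 9); releases (2, 1, 0, 1), pool now (3, 7, 5, 10)
  P4: need (3, 7, 5, 3) fits (3, 7, 5, 10); releases (1, 0, 1, 0), pool now (4, 7, 6, 10)


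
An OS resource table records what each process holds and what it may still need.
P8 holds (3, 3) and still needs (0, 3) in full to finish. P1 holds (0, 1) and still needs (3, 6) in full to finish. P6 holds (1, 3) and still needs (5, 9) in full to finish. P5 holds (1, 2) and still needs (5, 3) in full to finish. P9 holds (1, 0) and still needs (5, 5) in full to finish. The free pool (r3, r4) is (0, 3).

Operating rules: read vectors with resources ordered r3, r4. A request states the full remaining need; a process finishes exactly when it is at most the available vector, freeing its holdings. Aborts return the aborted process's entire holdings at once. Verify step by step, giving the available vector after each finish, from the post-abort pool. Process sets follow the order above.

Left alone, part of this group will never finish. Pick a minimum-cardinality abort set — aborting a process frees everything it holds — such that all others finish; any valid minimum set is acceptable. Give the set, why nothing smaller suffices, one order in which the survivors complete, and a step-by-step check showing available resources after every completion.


Minimum abort set: P6 and P5.
Key observation: no ordering could ever have run P9 before the abort of P6 and P5; with (2, 5) back in the pool it fits at step 2.
Minimality, checking each single-abort alternative: P8 alone leaves P6 blocked (short on r3 and r4); P1 alone leaves P6 blocked (short on r3 and r4); P6 alone leaves P5 blocked (short on r3); P5 alone leaves P6 blocked (short on r3); P9 alone leaves P6 blocked (short on r3 and r4).
One survivor order: P8, P9, P1. Step-by-step check (post-abort pool first):
  pool = (2, 8)
  P8: need (0, 3) fits (2, 8); releases (3, 3), pool now (5, 11)
  P9: need (5, 5) fits (5, 11); releases (1, 0), pool now (6, 11)
  P1: need (3, 6) fits (6, 11); releases (0, 1), pool now (6, 12)


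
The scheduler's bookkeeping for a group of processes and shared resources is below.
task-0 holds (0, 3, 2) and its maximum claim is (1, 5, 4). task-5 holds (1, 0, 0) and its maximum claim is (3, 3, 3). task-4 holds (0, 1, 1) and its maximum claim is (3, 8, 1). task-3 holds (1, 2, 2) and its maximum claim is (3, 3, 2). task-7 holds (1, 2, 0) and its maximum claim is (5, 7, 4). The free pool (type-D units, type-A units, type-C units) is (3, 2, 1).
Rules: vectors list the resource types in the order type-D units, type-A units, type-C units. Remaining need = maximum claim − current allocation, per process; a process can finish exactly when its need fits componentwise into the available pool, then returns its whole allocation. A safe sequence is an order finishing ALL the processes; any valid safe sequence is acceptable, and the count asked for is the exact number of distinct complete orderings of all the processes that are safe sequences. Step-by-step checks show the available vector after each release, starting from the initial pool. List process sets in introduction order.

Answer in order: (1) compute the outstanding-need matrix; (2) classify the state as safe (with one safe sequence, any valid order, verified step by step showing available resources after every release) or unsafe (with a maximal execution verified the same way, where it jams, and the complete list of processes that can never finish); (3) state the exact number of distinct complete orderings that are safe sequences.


(1) Outstanding need per process (order type-D units, type-A units, type-C units):
  task-0: (1, 2, 2)
  task-5: (2, 3, 3)
  task-4: (3, 7, 0)
  task-3: (2, 1, 0)
  task-7: (4, 5, 4)
(2) SAFE — a valid safe sequence is task-3, task-5, task-0, task-7, task-4.
Key observation: task-5 marks the first exact bind of the order: its need (2, 3, 3) fits the free (4, 4, 3) with zero slack on a requested resource.
Check, step by step:
  pool = (3, 2, 1)
  task-3 needs (2, 1, 0) <= (3, 2, 1) -> finishes; pool += (1, 2, 2) = (4, 4, 3)
  task-5 needs (2, 3, 3) <= (4, 4, 3) -> finishes; pool += (1, 0, 0) = (5, 4, 3)
  task-0 needs (1, 2, 2) <= (5, 4, 3) -> finishes; pool += (0, 3, 2) = (5, 7, 5)
  task-7 needs (4, 5, 4) <= (5, 7, 5) -> finishes; pool += (1, 2, 0) = (6, 9, 5)
  task-4 needs (3, 7, 0) <= (6, 9, 5) -> finishes; pool += (0, 1, 1) = (6, 10, 6)
(3) Exactly 8 of the possible complete orderings are safe sequences.


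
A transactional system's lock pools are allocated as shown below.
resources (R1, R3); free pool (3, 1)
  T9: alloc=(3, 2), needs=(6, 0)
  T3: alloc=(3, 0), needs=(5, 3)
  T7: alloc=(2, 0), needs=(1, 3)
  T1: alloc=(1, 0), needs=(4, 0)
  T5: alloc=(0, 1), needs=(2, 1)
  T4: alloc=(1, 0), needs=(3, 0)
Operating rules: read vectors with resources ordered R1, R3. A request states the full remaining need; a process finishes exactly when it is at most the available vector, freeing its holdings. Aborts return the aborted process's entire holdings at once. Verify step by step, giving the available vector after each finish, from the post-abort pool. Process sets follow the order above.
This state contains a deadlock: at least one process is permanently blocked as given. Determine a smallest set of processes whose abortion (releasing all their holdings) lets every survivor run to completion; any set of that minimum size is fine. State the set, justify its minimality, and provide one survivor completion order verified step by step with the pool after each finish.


Abort T3.
Key observation: the deadlocked T9 becomes finishable only because T3 released (3, 0); it completes at step 1 below.
Why nothing smaller works: aborting no one leaves the state deadlocked as given.
One survivor order: T9, T7, T1, T5, T4. Check, step by step (post-abort pool first):
  pool = (6, 1)
  run T9 (needs (6, 0), free (6, 1)); after release of (3, 2) the pool is (9, 3)
  run T7 (needs (1, 3), free (9, 3)); after release of (2, 0) the pool is (11, 3)
  run T1 (needs (4, 0), free (11, 3)); after release of (1, 0) the pool is (12, 3)
  run T5 (needs (2, 1), free (12, 3)); after release of (0, 1) the pool is (12, 4)
  run T4 (needs (3, 0), free (12, 4)); after release of (1, 0) the pool is (13, 4)


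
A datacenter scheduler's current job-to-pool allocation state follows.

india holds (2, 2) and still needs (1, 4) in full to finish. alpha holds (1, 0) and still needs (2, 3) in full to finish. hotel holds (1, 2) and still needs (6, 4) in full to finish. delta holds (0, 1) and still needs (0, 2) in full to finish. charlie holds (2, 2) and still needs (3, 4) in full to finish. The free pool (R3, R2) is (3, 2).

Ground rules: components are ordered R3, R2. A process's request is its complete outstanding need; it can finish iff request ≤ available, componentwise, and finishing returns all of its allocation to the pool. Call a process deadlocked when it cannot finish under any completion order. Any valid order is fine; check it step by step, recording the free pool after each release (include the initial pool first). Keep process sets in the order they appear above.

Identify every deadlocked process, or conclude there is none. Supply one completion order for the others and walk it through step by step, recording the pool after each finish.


Deadlocked: india, hotel and charlie.
Key observation: delta, alpha can finish, but then (4, 3) is all there is, and the blocked group's R2 demands exceed it.
One completion order for the rest: delta, alpha. Check, step by step:
  pool = (3, 2)
  delta needs (0, 2) <= (3, 2) -> finishes; pool += (0, 1) = (3, 3)
  alpha needs (2, 3) <= (3, 3) -> finishes; pool += (1, 0) = (4, 3)
The stuck group stays short no matter what:
  india still needs (1, 4) but only (4, 3) is free — short on R2
  hotel still needs (6, 4) but only (4, 3) is free — short on R3 and R2
  charlie still needs (3, 4) but only (4, 3) is free — short on R2


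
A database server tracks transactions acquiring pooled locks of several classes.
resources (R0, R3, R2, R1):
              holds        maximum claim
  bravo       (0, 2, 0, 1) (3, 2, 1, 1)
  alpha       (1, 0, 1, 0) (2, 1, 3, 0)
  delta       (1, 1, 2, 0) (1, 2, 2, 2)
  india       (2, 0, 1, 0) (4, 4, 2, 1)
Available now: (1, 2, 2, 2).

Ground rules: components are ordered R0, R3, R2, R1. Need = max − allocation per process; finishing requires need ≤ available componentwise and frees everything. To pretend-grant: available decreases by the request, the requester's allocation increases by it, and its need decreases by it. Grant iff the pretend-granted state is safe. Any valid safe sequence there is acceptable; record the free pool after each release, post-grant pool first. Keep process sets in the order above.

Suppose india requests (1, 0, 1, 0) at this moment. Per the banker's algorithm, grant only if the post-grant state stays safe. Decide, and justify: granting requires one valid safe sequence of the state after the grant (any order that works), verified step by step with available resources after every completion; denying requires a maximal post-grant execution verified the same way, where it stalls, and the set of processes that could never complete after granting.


DENY. Granting would leave the state unsafe.
Key observation: after delta, alpha the pool peaks at (2, 3, 4, 2), and each blocked process is short somewhere: bravo on R0; india on R3.
Pretend the grant happened; the run delta, alpha goes as far as possible. Walking it through:
  pool = (0, 2, 1, 2)
  run delta (needs (0, 1, 0, 2), free (0, 2, 1, 2)); after release of (1, 1, 2, 0) the pool is (1, 3, 3, 2)
  run alpha (needs (1, 1, 2, 0), free (1, 3, 3, 2)); after release of (1, 0, 1, 0) the pool is (2, 3, 4, 2)
  bravo still needs (3, 0, 1, 0) but only (2, 3, 4, 2) is free — short on R0
  india still needs (1, 4, 0, 1) but only (2, 3, 4, 2) is free — short on R3
Had the request been granted, bravo and india could never finish.


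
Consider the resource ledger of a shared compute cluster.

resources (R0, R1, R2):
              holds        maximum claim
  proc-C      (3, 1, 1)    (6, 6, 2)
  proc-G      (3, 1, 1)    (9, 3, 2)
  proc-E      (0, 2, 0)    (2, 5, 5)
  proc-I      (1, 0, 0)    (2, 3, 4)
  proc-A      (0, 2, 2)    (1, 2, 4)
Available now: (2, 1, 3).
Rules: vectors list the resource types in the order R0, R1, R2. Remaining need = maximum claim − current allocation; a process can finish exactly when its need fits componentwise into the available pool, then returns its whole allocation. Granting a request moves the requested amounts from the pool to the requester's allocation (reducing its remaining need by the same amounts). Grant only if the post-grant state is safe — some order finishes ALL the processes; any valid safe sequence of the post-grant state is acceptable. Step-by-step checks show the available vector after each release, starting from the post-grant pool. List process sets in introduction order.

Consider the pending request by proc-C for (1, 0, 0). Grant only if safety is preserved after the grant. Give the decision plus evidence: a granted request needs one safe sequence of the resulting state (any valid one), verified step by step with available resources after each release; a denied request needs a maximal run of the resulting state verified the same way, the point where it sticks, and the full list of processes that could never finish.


GRANT: granting preserves safety; a valid post-grant sequence is proc-A, proc-I, proc-E, proc-C, proc-G.
Key observation: with (1, 1, 3) left after the transfer, proc-A can run at once — the state stays safe.
Verifying the post-grant state step by step:
  pool = (1, 1, 3)
  proc-A needs (1, 0, 2) <= (1, 1, 3) -> finishes; pool += (0, 2, 2) = (1, 3, 5)
  proc-I needs (1, 3, 4) <= (1, 3, 5) -> finishes; pool += (1, 0, 0) = (2, 3, 5)
  proc-E needs (2, 3, 5) <= (2, 3, 5) -> finishes; pool += (0, 2, 0) = (2, 5, 5)
  proc-C needs (2, 5, 1) <= (2, 5, 5) -> finishes; pool += (4, 1, 1) = (6, 6, 6)
  proc-G needs (6, 2, 1) <= (6, 6, 6) -> finishes; pool += (3, 1, 1) = (9, 7, 7)


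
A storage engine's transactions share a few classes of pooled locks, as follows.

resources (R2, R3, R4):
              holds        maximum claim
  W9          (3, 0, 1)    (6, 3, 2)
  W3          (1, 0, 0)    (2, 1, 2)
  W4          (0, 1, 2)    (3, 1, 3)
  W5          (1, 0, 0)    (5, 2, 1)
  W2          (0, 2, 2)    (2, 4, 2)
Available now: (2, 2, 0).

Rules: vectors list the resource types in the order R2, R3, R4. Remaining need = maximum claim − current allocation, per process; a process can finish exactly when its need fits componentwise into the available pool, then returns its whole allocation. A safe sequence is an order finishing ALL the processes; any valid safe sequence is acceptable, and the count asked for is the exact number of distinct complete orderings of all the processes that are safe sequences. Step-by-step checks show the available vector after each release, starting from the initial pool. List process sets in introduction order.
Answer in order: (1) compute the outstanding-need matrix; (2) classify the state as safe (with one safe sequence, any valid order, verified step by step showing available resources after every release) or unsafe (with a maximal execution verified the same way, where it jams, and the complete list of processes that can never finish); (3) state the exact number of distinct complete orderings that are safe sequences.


(1) Outstanding need per process (order R2, R3, R4):
  W9: (3, 3, 1)
  W3: (1, 1, 2)
  W4: (3, 0, 1)
  W5: (4, 2, 1)
  W2: (2, 2, 0)
(2) SAFE, for example via the order W2, W3, W9, W4, W5.
Key observation: W2 marks the first exact bind of the order: its need (2, 2, 0) fits the free (2, 2, 0) with zero slack on a requested resource.
Walking it through:
  pool = (2, 2, 0)
  run W2 (needs (2, 2, 0), free (2, 2, 0)); after release of (0, 2, 2) the pool is (2, 4, 2)
  run W3 (needs (1, 1, 2), free (2, 4, 2)); after release of (1, 0, 0) the pool is (3, 4, 2)
  run W9 (needs (3, 3, 1), free (3, 4, 2)); after release of (3, 0, 1) the pool is (6, 4, 3)
  run W4 (needs (3, 0, 1), free (6, 4, 3)); after release of (0, 1, 2) the pool is (6, 5, 5)
  run W5 (needs (4, 2, 1), free (6, 5, 5)); after release of (1, 0, 0) the pool is (7, 5, 5)
(3) The exact count: 3 of the possible complete orderings are safe sequences.


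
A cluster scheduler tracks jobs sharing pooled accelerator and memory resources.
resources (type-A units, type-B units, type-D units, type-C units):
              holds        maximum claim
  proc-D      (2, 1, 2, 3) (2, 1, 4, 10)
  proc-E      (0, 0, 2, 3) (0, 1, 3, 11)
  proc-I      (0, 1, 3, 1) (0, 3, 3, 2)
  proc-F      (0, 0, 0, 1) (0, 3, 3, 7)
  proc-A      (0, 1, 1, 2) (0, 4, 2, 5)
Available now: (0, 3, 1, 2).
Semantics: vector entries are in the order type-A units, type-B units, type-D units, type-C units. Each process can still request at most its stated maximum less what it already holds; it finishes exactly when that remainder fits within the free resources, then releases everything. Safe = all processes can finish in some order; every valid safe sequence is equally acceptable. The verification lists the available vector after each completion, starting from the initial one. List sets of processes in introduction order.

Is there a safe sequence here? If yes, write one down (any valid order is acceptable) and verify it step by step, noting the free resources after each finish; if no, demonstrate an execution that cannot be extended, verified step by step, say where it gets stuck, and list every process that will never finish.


UNSAFE — no complete ordering exists.
Key observation: proc-I, proc-A can finish, but then (0, 5, 5, 5) is all there is, and the blocked group's type-C units demands exceed it.
The run proc-I, proc-A cannot be extended any further. Check, step by step:
  pool = (0, 3, 1, 2)
  run proc-I (needs (0, 2, 0, 1), free (0, 3, 1, 2)); after release of (0, 1, 3, 1) the pool is (0, 4, 4, 3)
  run proc-A (needs (0, 3, 1, 3), free (0, 4, 4, 3)); after release of (0, 1, 1, 2) the pool is (0, 5, 5, 5)
  proc-D cannot run: need (0, 0, 2, 7) vs free (0, 5, 5, 5) (insufficient type-C units)
  proc-E cannot run: need (0, 1, 1, 8) vs free (0, 5, 5, 5) (insufficient type-C units)
  proc-F cannot run: need (0, 3, 3, 6) vs free (0, 5, 5, 5) (insufficient type-C units)
Permanently blocked: proc-D, proc-E and proc-F.


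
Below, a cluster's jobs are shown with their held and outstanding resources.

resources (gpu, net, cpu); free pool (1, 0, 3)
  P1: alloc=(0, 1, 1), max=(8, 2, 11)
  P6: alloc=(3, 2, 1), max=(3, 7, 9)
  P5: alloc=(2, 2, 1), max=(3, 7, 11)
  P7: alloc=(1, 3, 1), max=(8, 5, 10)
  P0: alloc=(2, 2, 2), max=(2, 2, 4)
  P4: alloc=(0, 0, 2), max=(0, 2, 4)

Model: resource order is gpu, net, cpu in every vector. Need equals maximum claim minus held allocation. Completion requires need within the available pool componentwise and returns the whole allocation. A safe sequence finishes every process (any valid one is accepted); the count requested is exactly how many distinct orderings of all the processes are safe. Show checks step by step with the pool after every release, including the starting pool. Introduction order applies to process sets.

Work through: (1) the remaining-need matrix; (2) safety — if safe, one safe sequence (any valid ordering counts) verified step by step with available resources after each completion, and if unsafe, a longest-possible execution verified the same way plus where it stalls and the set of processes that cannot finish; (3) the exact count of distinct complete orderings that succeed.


(1) Remaining need (order gpu, net, cpu):
  P1: (8, 1, 10)
  P6: (0, 5, 8)
  P5: (1, 5, 10)
  P7: (7, 2, 9)
  P0: (0, 0, 2)
  P4: (0, 2, 2)
(2) The state is UNSAFE.
Key observation: even finishing P0, P4 leaves just (3, 2, 7) free — too little cpu for any of the remaining processes.
The run P0, P4 cannot be extended any further. Check, step by step:
  pool = (1, 0, 3)
  P0: need (0, 0, 2) fits (1, 0, 3); releases (2, 2, 2), pool now (3, 2, 5)
  P4: need (0, 2, 2) fits (3, 2, 5); releases (0, 0, 2), pool now (3, 2, 7)
  blocked: P1 wants (8, 1, 10), pool (3, 2, 7) — not enough gpu and cpu
  blocked: P6 wants (0, 5, 8), pool (3, 2, 7) — not enough net and cpu
  blocked: P5 wants (1, 5, 10), pool (3, 2, 7) — not enough net and cpu
  blocked: P7 wants (7, 2, 9), pool (3, 2, 7) — not enough gpu and cpu
Processes that can never finish: P1, P6, P5 and P7.
(3) Exactly 0 of the possible complete orderings are safe sequences.


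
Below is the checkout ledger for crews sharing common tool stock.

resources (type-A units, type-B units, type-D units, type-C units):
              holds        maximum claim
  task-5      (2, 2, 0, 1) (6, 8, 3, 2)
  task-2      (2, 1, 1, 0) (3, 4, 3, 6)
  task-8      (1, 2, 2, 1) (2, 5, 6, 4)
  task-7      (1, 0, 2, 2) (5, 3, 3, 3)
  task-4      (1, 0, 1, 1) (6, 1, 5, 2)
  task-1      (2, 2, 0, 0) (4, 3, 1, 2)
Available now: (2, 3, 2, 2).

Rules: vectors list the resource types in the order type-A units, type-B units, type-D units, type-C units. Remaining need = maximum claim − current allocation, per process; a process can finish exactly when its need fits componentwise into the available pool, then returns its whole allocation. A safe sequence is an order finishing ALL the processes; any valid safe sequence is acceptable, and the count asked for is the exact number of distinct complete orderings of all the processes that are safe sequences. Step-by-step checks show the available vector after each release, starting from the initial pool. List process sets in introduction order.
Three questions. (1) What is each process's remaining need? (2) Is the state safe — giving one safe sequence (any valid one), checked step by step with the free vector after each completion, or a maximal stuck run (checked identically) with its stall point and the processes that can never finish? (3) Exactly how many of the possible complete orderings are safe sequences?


(1) Outstanding need per process (order type-A units, type-B units, type-D units, type-C units):
  task-5: (4, 6, 3, 1)
  task-2: (1, 3, 2, 6)
  task-8: (1, 3, 4, 3)
  task-7: (4, 3, 1, 1)
  task-4: (5, 1, 4, 1)
  task-1: (2, 1, 1, 2)
(2) The state is SAFE; one workable sequence: task-1, task-7, task-8, task-5, task-2, task-4.
Key observation: the first exact fit in this order is task-1 — it needs (2, 1, 1, 2) with (2, 3, 2, 2) free, meeting a requested resource to the last unit.
Check, step by step:
  pool = (2, 3, 2, 2)
  task-1 needs (2, 1, 1, 2) <= (2, 3, 2, 2) -> finishes; pool += (2, 2, 0, 0) = (4, 5, 2, 2)
  task-7 needs (4, 3, 1, 1) <= (4, 5, 2, 2) -> finishes; pool += (1, 0, 2, 2) = (5, 5, 4, 4)
  task-8 needs (1, 3, 4, 3) <= (5, 5, 4, 4) -> finishes; pool += (1, 2, 2, 1) = (6, 7, 6, 5)
  task-5 needs (4, 6, 3, 1) <= (6, 7, 6, 5) -> finishes; pool += (2, 2, 0, 1) = (8, 9, 6, 6)
  task-2 needs (1, 3, 2, 6) <= (8, 9, 6, 6) -> finishes; pool += (2, 1, 1, 0) = (10, 10, 7, 6)
  task-4 needs (5, 1, 4, 1) <= (10, 10, 7, 6) -> finishes; pool += (1, 0, 1, 1) = (11, 10, 8, 7)
(3) The exact count: 6 of the possible complete orderings are safe sequences.


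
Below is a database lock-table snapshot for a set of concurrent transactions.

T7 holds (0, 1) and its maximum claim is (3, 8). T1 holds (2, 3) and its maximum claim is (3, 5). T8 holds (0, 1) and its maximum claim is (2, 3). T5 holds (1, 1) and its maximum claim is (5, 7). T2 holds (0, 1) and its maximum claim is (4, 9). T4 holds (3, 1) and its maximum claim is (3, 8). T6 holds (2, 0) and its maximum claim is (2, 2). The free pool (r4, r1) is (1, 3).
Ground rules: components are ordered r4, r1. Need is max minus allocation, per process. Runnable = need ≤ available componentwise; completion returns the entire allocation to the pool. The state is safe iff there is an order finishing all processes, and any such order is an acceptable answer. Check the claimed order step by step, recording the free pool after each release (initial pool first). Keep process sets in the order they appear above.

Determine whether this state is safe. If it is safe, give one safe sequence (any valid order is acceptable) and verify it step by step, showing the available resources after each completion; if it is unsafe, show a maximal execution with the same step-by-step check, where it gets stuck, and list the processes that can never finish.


The state is SAFE; one workable sequence: T1, T6, T8, T5, T7, T4, T2.
Key observation: T1 marks the first exact bind of the order: its need (1, 2) fits the free (1, 3) with zero slack on a requested resource.
Verifying each step:
  pool = (1, 3)
  T1: need (1, 2) fits (1, 3); releases (2, 3), pool now (3, 6)
  T6: need (0, 2) fits (3, 6); releases (2, 0), pool now (5, 6)
  T8: need (2, 2) fits (5, 6); releases (0, 1), pool now (5, 7)
  T5: need (4, 6) fits (5, 7); releases (1, 1), pool now (6, 8)
  T7: need (3, 7) fits (6, 8); releases (0, 1), pool now (6, 9)
  T4: need (0, 7) fits (6, 9); releases (3, 1), pool now (9, 10)
  T2: need (4, 8) fits (9, 10); releases (0, 1), pool now (9, 11)


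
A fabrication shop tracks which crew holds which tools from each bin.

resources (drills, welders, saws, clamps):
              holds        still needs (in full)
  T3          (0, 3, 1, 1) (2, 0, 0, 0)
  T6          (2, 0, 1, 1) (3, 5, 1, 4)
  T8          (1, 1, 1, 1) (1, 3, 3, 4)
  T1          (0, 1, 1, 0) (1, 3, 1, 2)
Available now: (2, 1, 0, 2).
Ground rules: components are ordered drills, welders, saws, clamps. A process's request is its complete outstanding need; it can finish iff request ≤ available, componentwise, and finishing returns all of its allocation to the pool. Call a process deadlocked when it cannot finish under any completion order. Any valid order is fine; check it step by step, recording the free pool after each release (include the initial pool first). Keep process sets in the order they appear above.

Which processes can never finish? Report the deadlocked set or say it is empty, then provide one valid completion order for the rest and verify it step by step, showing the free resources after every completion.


The deadlocked set is T6 and T8.
Key observation: once T3, T1 finish, the pool peaks at (2, 5, 2, 3) — and every remaining process still needs more clamps than that.
One completion order for the rest: T3, T1. Verifying each step:
  pool = (2, 1, 0, 2)
  run T3 (needs (2, 0, 0, 0), free (2, 1, 0, 2)); after release of (0, 3, 1, 1) the pool is (2, 4, 1, 3)
  run T1 (needs (1, 3, 1, 2), free (2, 4, 1, 3)); after release of (0, 1, 1, 0) the pool is (2, 5, 2, 3)
None of the blocked processes ever fits:
  T6 cannot run: need (3, 5, 1, 4) vs free (2, 5, 2, 3) (insufficient drills and clamps)
  T8 cannot run: need (1, 3, 3, 4) vs free (2, 5, 2, 3) (insufficient saws and clamps)


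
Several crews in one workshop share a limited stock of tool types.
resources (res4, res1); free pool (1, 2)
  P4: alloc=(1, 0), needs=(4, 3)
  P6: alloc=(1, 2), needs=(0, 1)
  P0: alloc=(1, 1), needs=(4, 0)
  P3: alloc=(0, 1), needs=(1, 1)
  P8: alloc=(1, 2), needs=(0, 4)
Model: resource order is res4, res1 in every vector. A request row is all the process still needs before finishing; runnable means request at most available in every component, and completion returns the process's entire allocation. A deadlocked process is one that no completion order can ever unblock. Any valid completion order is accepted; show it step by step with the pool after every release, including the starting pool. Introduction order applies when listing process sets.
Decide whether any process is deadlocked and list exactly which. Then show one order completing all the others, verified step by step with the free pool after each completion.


The deadlocked set is P4 and P0.
Key observation: the wall is res4: completing P6, P8, P3 brings the pool only to (3, 7), and all the rest need more.
A valid finishing order for the others: P6, P8, P3. Step-by-step check:
  pool = (1, 2)
  P6: need (0, 1) fits (1, 2); releases (1, 2), pool now (2, 4)
  P8: need (0, 4) fits (2, 4); releases (1, 2), pool now (3, 6)
  P3: need (1, 1) fits (3, 6); releases (0, 1), pool now (3, 7)
None of the blocked processes ever fits:
  blocked: P4 wants (4, 3), pool (3, 7) — not enough res4
  blocked: P0 wants (4, 0), pool (3, 7) — not enough res4


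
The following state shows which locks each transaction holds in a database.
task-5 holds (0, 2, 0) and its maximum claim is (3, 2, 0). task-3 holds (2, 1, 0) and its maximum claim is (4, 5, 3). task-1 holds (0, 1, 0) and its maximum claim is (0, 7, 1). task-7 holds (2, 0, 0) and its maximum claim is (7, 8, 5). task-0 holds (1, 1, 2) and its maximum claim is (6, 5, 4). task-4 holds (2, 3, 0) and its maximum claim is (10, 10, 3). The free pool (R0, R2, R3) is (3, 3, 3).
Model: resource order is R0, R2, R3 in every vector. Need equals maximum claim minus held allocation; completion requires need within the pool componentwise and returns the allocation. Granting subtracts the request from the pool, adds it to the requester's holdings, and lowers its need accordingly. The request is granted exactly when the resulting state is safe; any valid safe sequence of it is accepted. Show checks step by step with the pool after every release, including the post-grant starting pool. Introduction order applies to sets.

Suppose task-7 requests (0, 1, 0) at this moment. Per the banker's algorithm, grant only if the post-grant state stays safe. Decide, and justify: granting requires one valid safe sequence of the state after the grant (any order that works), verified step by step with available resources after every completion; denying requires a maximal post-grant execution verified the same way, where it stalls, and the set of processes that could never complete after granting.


GRANT. The post-grant state is safe; one safe sequence: task-5, task-3, task-0, task-1, task-7, task-4.
Key observation: granting shrinks the pool to (3, 2, 3), yet task-5 still fits and the chain goes through.
Check on the post-grant state, step by step:
  pool = (3, 2, 3)
  task-5 needs (3, 0, 0) <= (3, 2, 3) -> finishes; pool += (0, 2, 0) = (3, 4, 3)
  task-3 needs (2, 4, 3) <= (3, 4, 3) -> finishes; pool += (2, 1, 0) = (5, 5, 3)
  task-0 needs (5, 4, 2) <= (5, 5, 3) -> finishes; pool += (1, 1, 2) = (6, 6, 5)
  task-1 needs (0, 6, 1) <= (6, 6, 5) -> finishes; pool += (0, 1, 0) = (6, 7, 5)
  task-7 needs (5, 7, 5) <= (6, 7, 5) -> finishes; pool += (2, 1, 0) = (8, 8, 5)
  task-4 needs (8, 7, 3) <= (8, 8, 5) -> finishes; pool += (2, 3, 0) = (10, 11, 5)


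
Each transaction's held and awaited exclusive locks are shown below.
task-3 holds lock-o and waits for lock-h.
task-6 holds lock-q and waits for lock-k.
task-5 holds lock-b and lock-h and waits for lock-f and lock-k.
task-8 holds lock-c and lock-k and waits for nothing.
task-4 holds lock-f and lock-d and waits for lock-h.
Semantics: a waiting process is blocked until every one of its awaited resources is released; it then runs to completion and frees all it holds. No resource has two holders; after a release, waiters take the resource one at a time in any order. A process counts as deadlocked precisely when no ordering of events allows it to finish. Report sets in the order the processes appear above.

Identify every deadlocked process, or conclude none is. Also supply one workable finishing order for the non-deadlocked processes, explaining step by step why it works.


Deadlocked: task-3, task-5 and task-4.
Key observation: the loop task-5 -> task-4 -> task-5 blocks itself forever; task-3 waits into the deadlock from upstream.
One completion order for the rest: task-8, task-6.
Walking it through:
  task-8 waits on nothing -> runs at once and releases lock-c and lock-k
  task-6 waits on lock-k — all released -> runs and releases lock-q


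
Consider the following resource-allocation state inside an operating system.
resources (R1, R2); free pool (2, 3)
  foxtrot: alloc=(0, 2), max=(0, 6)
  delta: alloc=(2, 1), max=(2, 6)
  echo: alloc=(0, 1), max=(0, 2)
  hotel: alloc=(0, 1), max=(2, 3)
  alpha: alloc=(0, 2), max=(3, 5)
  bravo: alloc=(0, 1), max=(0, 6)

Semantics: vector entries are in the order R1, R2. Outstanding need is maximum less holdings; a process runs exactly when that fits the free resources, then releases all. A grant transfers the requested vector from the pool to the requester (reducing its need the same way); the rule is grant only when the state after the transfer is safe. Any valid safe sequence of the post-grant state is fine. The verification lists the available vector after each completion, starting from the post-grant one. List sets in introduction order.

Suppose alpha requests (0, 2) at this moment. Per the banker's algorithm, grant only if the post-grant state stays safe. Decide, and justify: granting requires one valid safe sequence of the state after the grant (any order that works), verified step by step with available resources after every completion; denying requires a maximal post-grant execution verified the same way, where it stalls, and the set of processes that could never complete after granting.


DENY — the pretend-granted state is unsafe.
Key observation: after echo, hotel the pool peaks at (2, 3), and each blocked process is short somewhere: foxtrot on R2; delta on R2; alpha on R1; bravo on R2.
On the post-grant state, echo, hotel is a maximal run — nothing extends it. Verifying each step:
  pool = (2, 1)
  echo needs (0, 1) <= (2, 1) -> finishes; pool += (0, 1) = (2, 2)
  hotel needs (2, 2) <= (2, 2) -> finishes; pool += (0, 1) = (2, 3)
  foxtrot still needs (0, 4) but only (2, 3) is free — short on R2
  delta still needs (0, 5) but only (2, 3) is free — short on R2
  alpha still needs (3, 1) but only (2, 3) is free — short on R1
  bravo still needs (0, 5) but only (2, 3) is free — short on R2
Had the request been granted, foxtrot, delta, alpha and bravo could never finish.
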